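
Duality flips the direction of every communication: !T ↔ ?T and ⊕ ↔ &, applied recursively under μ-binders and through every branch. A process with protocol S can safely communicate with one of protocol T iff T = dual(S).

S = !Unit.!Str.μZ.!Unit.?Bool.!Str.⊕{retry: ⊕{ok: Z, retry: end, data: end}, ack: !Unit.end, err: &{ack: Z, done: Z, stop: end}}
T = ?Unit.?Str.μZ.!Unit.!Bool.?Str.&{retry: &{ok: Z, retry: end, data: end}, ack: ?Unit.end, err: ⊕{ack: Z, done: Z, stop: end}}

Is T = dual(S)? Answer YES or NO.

!Unit vs ?Unit  ✓
  !Str vs ?Str  ✓
    μZ vs μZ  ✓ (μ self-dual)
      !Unit vs !Unit  ✗ same direction on both sides — not dual

NO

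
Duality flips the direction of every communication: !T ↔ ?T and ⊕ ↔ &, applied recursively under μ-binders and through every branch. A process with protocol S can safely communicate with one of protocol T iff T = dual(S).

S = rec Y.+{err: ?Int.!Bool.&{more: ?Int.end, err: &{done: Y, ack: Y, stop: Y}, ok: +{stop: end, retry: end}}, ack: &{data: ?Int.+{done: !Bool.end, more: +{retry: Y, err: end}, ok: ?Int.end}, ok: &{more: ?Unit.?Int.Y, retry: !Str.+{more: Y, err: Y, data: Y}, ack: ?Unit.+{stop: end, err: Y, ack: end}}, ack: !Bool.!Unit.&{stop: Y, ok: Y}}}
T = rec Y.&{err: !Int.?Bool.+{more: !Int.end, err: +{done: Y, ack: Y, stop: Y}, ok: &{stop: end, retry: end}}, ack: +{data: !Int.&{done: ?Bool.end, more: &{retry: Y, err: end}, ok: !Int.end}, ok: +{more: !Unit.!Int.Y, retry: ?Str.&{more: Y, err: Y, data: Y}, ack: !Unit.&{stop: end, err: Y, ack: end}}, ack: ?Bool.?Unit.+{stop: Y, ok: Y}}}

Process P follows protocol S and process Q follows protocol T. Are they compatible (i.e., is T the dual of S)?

rec Y | rec Y  ✓ (rec unchanged)
  +{err,ack} | &{err,ack}  ✓ labels match
    [err]
      ?Int | !Int  ✓
        !Bool | ?Bool  ✓
          &{more,err,ok} | +{more,err,ok}  ✓ labels match
            [more]
              ?Int | !Int  ✓
                end | end  ✓
            [err]
              &{done,ack,stop} | +{done,ack,stop}  ✓ labels match
                [done]
                  Y | Y  ✓
                [ack]
                  Y | Y  ✓
                [stop]
                  Y | Y  ✓
            [ok]
              +{stop,retry} | &{stop,retry}  ✓ labels match
                [stop]
                  end | end  ✓
                [retry]
                  end | end  ✓
    [ack]
      &{data,ok,ack} | +{data,ok,ack}  ✓ labels match
        [data]
          ?Int | !Int  ✓
            +{done,more,ok} | &{done,more,ok}  ✓ labels match
              [done]
                !Bool | ?Bool  ✓
                  end | end  ✓
              [more]
                +{retry,err} | &{retry,err}  ✓ labels match
                  [retry]
                    Y | Y  ✓
                  [err]
                    end | end  ✓
              [ok]
                ?Int | !Int  ✓
                  end | end  ✓
        [ok]
          &{more,retry,ack} | +{more,retry,ack}  ✓ labels match
            [more]
              ?Unit | !Unit  ✓
                ?Int | !Int  ✓
                  Y | Y  ✓
            [retry]
              !Str | ?Str  ✓
                +{more,err,data} | &{more,err,data}  ✓ labels match
                  [more]
                    Y | Y  ✓
                  [err]
                    Y | Y  ✓
                  [data]
                    Y | Y  ✓
            [ack]
              ?Unit | !Unit  ✓
                +{stop,err,ack} | &{stop,err,ack}  ✓ labels match
                  [stop]
                    end | end  ✓
                  [err]
                    Y | Y  ✓
                  [ack]
                    end | end  ✓
        [ack]
          !Bool | ?Bool  ✓
            !Unit | ?Unit  ✓
              &{stop,ok} | +{stop,ok}  ✓ labels match
                [stop]
                  Y | Y  ✓
                [ok]
                  Y | Y  ✓

YES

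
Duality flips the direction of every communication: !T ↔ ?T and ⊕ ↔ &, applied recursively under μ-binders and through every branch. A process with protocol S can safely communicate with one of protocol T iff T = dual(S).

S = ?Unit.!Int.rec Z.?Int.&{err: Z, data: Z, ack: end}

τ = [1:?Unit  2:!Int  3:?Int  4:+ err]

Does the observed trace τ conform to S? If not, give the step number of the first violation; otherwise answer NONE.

[1] ?Unit  match  now at !Int.rec Z.…
[2] !Int  match  now at rec Z.…
[3] ?Int  match  now at &{err: rec Z.…, data: rec Z.…, ack: end}
[4] got + err, protocol expects & err or & data or & ack  ✗

4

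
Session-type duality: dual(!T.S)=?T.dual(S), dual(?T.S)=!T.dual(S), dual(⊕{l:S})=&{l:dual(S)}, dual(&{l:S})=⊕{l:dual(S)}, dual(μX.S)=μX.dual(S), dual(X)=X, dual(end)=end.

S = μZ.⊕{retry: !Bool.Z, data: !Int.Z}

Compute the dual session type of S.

μZ.&{retry: ?Bool.Z, data: ?Int.Z}

μZ → μZ  (μ self-dual)
  ⊕{retry,data} → &{retry,data}  (select→offer)
    [retry]
      !Bool → ?Bool
        Z ↦ Z
    [data]
      !Int → ?Int
        Z ↦ Z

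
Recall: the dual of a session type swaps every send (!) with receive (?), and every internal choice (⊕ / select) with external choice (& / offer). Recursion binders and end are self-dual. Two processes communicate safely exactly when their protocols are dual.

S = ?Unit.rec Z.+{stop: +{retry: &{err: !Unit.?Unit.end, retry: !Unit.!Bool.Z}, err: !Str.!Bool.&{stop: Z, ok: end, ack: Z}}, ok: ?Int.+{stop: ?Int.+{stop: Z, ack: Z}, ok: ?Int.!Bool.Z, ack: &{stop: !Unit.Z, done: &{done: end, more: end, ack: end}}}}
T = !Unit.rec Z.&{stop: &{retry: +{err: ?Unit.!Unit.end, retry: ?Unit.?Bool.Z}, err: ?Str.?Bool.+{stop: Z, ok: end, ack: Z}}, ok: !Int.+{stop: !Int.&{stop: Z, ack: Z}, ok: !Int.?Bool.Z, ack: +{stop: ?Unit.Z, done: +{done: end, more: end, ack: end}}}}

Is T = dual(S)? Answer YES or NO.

NO

?Unit ‖ !Unit  ✓
  rec Z ‖ rec Z  ✓ (μ self-dual)
    +{stop,ok} ‖ &{stop,ok}  ✓ same labels
      • stop:
        +{retry,err} ‖ &{retry,err}  ✓ same labels
          • retry:
            &{err,retry} ‖ +{err,retry}  ✓ same labels
              • err:
                !Unit ‖ ?Unit  ✓
                  ?Unit ‖ !Unit  ✓
                    end ‖ end  ✓
              • retry:
                !Unit ‖ ?Unit  ✓
                  !Bool ‖ ?Bool  ✓
                    Z ‖ Z  ✓
          • err:
            !Str ‖ ?Str  ✓
              !Bool ‖ ?Bool  ✓
                &{stop,ok,ack} ‖ +{stop,ok,ack}  ✓ same labels
                  • stop:
                    Z ‖ Z  ✓
                  • ok:
                    end ‖ end  ✓
                  • ack:
                    Z ‖ Z  ✓
      • ok:
        ?Int ‖ !Int  ✓
          +{stop,ok,ack} ‖ +{stop,ok,ack}  ✗ choice polarity not flipped — not dual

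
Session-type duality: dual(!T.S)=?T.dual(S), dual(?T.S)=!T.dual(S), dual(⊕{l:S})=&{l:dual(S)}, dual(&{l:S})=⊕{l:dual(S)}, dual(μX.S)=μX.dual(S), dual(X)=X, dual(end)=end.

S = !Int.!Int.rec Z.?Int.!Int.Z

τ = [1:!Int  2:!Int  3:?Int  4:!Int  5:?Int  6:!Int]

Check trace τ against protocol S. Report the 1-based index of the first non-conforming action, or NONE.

NONE

@1 !Int  ok  now at !Int.rec Z.…
@2 !Int  ok  now at rec Z.…
@3 ?Int  ok  now at !Int.rec Z.…
@4 !Int  ok  now at rec Z.…
@5 ?Int  ok  now at !Int.rec Z.…
@6 !Int  ok  now at rec Z.…
all 6 steps conform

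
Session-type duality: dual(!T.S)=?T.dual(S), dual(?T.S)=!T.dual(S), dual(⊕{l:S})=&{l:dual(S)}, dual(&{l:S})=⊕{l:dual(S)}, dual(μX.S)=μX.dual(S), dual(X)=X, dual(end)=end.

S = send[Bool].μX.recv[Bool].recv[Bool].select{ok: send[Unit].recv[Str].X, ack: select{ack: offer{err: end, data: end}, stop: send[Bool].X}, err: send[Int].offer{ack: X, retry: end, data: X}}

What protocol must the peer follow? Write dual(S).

send[Bool] = recv[Bool]
  μX = μX  (binder kept)
    recv[Bool] = send[Bool]
      recv[Bool] = send[Bool]
        select{ok,ack,err} = offer{ok,ack,err}  (select→offer)
          • ok:
            send[Unit] = recv[Unit]
              recv[Str] = send[Str]
                X ↦ X
          • ack:
            select{ack,stop} = offer{ack,stop}  (select→offer)
              • ack:
                offer{err,data} = select{err,data}  (&→⊕)
                  • err:
                    end ↦ end
                  • data:
                    end ↦ end
              • stop:
                send[Bool] = recv[Bool]
                  X ↦ X
          • err:
            send[Int] = recv[Int]
              offer{ack,retry,data} = select{ack,retry,data}  (&→⊕)
                • ack:
                  X ↦ X
                • retry:
                  end ↦ end
                • data:
                  X ↦ X

recv[Bool].μX.send[Bool].send[Bool].offer{ok: recv[Unit].send[Str].X, ack: offer{ack: select{err: end, data: end}, stop: recv[Bool].X}, err: recv[Int].select{ack: X, retry: end, data: X}}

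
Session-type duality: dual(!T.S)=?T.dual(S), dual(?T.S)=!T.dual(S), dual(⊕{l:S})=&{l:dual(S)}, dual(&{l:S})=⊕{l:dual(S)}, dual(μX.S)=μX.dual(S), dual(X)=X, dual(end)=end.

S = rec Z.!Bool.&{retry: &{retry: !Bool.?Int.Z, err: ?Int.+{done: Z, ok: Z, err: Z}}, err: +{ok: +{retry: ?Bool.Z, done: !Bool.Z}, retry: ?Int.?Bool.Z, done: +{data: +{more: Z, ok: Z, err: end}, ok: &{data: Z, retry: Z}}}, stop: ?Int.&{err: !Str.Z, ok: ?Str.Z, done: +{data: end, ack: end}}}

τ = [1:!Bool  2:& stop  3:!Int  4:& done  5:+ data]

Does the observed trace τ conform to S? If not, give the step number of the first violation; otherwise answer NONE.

@1 !Bool  match  cont: &{retry: &{retry: !Bool.?Int.rec Z.…, err: ?Int.+{done: rec Z.…, ok: rec Z.…, err: rec Z.…}}, err: +{ok: +{retry: ?Bool.rec Z.…, done: !Bool.rec Z.…}, retry: ?Int.?Bool.rec Z.…, done: +{data: +{more: rec Z.…, ok: rec Z.…, err: end}, ok: &{data: rec Z.…, retry: rec Z.…}}}, stop: ?Int.&{err: !Str.rec Z.…, ok: ?Str.rec Z.…, done: +{data: end, ack: end}}}
@2 & stop  match  cont: ?Int.&{err: !Str.rec Z.…, ok: ?Str.rec Z.…, done: +{data: end, ack: end}}
@3 got !Int, protocol expects ?Int  ✗

3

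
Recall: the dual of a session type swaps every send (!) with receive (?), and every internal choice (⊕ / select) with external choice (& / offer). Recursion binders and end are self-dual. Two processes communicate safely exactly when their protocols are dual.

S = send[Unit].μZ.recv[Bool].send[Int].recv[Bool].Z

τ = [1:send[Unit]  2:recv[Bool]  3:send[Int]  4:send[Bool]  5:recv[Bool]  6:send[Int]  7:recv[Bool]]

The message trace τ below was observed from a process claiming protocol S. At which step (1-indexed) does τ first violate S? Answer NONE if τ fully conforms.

[1] send[Unit]  ok  cont: μZ.…
[2] recv[Bool]  ok  cont: send[Int].recv[Bool].μZ.…
[3] send[Int]  ok  cont: recv[Bool].μZ.…
[4] got send[Bool], protocol expects recv[Bool]  ✗

4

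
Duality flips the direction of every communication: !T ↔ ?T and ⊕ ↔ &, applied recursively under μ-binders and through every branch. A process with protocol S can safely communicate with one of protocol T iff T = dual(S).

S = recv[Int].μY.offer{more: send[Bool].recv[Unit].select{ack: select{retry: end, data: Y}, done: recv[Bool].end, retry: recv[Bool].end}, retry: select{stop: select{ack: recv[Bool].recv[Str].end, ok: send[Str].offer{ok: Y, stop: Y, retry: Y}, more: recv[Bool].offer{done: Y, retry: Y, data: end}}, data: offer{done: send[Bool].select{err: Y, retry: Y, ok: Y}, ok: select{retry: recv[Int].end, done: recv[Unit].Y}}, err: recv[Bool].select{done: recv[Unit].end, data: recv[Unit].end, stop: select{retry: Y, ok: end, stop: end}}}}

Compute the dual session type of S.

recv[Int] ↦ send[Int]
  μY ↦ μY  (rec unchanged)
    offer{more,retry} ↦ select{more,retry}  (&→⊕)
      case more:
        send[Bool] ↦ recv[Bool]
          recv[Unit] ↦ send[Unit]
            select{ack,done,retry} ↦ offer{ack,done,retry}  (⊕→&)
              case ack:
                select{retry,data} ↦ offer{retry,data}  (⊕→&)
                  case retry:
                    end ↦ end
                  case data:
                    Y ↦ Y
              case done:
                recv[Bool] ↦ send[Bool]
                  end ↦ end
              case retry:
                recv[Bool] ↦ send[Bool]
                  end ↦ end
      case retry:
        select{stop,data,err} ↦ offer{stop,data,err}  (⊕→&)
          case stop:
            select{ack,ok,more} ↦ offer{ack,ok,more}  (⊕→&)
              case ack:
                recv[Bool] ↦ send[Bool]
                  recv[Str] ↦ send[Str]
                    end ↦ end
              case ok:
                send[Str] ↦ recv[Str]
                  offer{ok,stop,retry} ↦ select{ok,stop,retry}  (&→⊕)
                    case ok:
                      Y ↦ Y
                    case stop:
                      Y ↦ Y
                    case retry:
                      Y ↦ Y
              case more:
                recv[Bool] ↦ send[Bool]
                  offer{done,retry,data} ↦ select{done,retry,data}  (&→⊕)
                    case done:
                      Y ↦ Y
                    case retry:
                      Y ↦ Y
                    case data:
                      end ↦ end
          case data:
            offer{done,ok} ↦ select{done,ok}  (&→⊕)
              case done:
                send[Bool] ↦ recv[Bool]
                  select{err,retry,ok} ↦ offer{err,retry,ok}  (⊕→&)
                    case err:
                      Y ↦ Y
                    case retry:
                      Y ↦ Y
                    case ok:
                      Y ↦ Y
              case ok:
                select{retry,done} ↦ offer{retry,done}  (⊕→&)
                  case retry:
                    recv[Int] ↦ send[Int]
                      end ↦ end
                  case done:
                    recv[Unit] ↦ send[Unit]
                      Y ↦ Y
          case err:
            recv[Bool] ↦ send[Bool]
              select{done,data,stop} ↦ offer{done,data,stop}  (⊕→&)
                case done:
                  recv[Unit] ↦ send[Unit]
                    end ↦ end
                case data:
                  recv[Unit] ↦ send[Unit]
                    end ↦ end
                case stop:
                  select{retry,ok,stop} ↦ offer{retry,ok,stop}  (⊕→&)
                    case retry:
                      Y ↦ Y
                    case ok:
                      end ↦ end
                    case stop:
                      end ↦ end

send[Int].μY.select{more: recv[Bool].send[Unit].offer{ack: offer{retry: end, data: Y}, done: send[Bool].end, retry: send[Bool].end}, retry: offer{stop: offer{ack: send[Bool].send[Str].end, ok: recv[Str].select{ok: Y, stop: Y, retry: Y}, more: send[Bool].select{done: Y, retry: Y, data: end}}, data: select{done: recv[Bool].offer{err: Y, retry: Y, ok: Y}, ok: offer{retry: send[Int].end, done: send[Unit].Y}}, err: send[Bool].offer{done: send[Unit].end, data: send[Unit].end, stop: offer{retry: Y, ok: end, stop: end}}}}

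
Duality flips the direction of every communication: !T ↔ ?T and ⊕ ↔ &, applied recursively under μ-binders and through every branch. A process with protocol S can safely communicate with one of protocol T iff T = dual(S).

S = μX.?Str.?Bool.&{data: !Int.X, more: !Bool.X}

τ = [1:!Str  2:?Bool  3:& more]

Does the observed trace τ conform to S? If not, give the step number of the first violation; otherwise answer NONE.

1

[1] got !Str, protocol expects ?Str  ✗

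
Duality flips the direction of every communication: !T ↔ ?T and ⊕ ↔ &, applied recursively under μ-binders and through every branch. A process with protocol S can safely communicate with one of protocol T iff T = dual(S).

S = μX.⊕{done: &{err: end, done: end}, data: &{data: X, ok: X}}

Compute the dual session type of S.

μX.&{done: ⊕{err: end, done: end}, data: ⊕{data: X, ok: X}}

μX = μX  (rec unchanged)
  ⊕{done,data} = &{done,data}  (⊕→&)
    [done]
      &{err,done} = ⊕{err,done}  (&→⊕)
        [err]
          end ↦ end
        [done]
          end ↦ end
    [data]
      &{data,ok} = ⊕{data,ok}  (&→⊕)
        [data]
          X ↦ X
        [ok]
          X ↦ X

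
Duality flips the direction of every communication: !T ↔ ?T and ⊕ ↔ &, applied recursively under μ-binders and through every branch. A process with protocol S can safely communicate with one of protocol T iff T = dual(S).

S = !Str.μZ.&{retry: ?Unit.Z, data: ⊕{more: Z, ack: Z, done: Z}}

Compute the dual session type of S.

?Str.μZ.⊕{retry: !Unit.Z, data: &{more: Z, ack: Z, done: Z}}

!Str → ?Str
  μZ → μZ  (binder kept)
    &{retry,data} → ⊕{retry,data}  (offer→select)
      case retry:
        ?Unit → !Unit
          Z self-dual
      case data:
        ⊕{more,ack,done} → &{more,ack,done}  (select→offer)
          case more:
            Z self-dual
          case ack:
            Z self-dual
          case done:
            Z self-dual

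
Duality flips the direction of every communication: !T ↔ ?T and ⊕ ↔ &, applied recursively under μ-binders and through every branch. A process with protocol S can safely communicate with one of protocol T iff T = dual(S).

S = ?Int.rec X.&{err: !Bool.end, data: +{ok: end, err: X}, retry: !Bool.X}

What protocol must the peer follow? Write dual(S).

!Int.rec X.+{err: ?Bool.end, data: &{ok: end, err: X}, retry: ?Bool.X}

?Int → !Int
  rec X → rec X  (binder kept)
    &{err,data,retry} → +{err,data,retry}  (offer→select)
      • err:
        !Bool → ?Bool
          end ↦ end
      • data:
        +{ok,err} → &{ok,err}  (select→offer)
          • ok:
            end ↦ end
          • err:
            X ↦ X
      • retry:
        !Bool → ?Bool
          X ↦ X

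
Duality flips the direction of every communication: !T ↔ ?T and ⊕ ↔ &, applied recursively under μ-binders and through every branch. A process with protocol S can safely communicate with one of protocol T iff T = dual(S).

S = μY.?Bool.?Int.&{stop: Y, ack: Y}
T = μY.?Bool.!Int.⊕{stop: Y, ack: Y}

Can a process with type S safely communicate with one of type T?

μY ‖ μY  ✓ (rec unchanged)
  ?Bool ‖ ?Bool  ✗ same direction on both sides — not dual

NO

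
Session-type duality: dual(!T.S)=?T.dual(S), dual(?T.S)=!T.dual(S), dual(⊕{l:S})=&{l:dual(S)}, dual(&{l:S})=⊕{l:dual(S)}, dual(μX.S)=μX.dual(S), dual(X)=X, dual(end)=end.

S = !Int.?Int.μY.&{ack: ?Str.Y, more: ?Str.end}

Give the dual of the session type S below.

!Int = ?Int
  ?Int = !Int
    μY = μY  (rec unchanged)
      &{ack,more} = ⊕{ack,more}  (offer→select)
        [ack]
          ?Str = !Str
            dual(Y) = Y
        [more]
          ?Str = !Str
            dual(end) = end

?Int.!Int.μY.⊕{ack: !Str.Y, more: !Str.end}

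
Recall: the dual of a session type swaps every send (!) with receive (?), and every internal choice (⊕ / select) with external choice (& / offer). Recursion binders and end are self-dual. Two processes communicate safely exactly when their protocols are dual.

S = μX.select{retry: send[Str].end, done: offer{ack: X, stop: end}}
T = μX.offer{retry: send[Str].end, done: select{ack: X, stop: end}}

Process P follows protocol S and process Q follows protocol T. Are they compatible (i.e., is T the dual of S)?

NO

μX | μX  ✓ (μ self-dual)
  select{retry,done} | offer{retry,done}  ✓ labels match
    [retry]
      send[Str] | send[Str]  ✗ same direction on both sides — not dual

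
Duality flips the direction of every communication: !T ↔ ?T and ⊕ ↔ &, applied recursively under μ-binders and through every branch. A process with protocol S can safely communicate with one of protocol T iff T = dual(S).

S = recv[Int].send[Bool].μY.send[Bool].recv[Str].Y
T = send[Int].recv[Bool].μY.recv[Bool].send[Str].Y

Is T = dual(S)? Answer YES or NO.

YES

recv[Int] | send[Int]  match
  send[Bool] | recv[Bool]  match
    μY | μY  match (rec unchanged)
      send[Bool] | recv[Bool]  match
        recv[Str] | send[Str]  match
          Y | Y  match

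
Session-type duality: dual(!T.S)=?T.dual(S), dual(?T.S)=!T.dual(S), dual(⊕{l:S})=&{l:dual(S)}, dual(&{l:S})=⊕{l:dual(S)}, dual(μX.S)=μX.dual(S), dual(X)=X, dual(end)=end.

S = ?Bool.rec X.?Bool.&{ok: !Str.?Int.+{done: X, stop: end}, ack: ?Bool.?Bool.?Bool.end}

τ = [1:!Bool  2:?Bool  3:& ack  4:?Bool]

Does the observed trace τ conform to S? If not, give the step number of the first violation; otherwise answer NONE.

[1] got !Bool, protocol expects ?Bool  ✗

1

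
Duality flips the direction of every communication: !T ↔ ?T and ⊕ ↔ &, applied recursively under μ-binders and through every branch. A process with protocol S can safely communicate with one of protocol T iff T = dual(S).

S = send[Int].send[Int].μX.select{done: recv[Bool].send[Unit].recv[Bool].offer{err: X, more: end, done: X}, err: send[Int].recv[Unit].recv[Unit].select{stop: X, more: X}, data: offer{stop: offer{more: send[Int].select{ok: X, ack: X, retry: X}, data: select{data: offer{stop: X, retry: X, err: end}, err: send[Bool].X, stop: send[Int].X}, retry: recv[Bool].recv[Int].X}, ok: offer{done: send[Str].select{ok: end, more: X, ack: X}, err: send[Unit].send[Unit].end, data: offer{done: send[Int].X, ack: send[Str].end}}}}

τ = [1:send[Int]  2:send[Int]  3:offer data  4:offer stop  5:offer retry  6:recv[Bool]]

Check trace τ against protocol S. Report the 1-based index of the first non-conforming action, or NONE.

step 1: send[Int]  match  state: send[Int].μX.…
step 2: send[Int]  match  state: μX.…
step 3: got offer data, protocol expects select done or select err or select data  ✗

3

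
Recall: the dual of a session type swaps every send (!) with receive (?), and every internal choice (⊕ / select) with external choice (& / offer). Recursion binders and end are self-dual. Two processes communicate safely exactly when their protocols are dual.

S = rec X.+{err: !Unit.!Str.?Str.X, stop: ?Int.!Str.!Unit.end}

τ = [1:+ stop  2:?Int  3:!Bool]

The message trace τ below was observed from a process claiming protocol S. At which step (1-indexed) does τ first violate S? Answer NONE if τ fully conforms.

@1 + stop  ✓  now at ?Int.!Str.!Unit.end
@2 ?Int  ✓  now at !Str.!Unit.end
@3 got !Bool, protocol expects !Str  ✗

3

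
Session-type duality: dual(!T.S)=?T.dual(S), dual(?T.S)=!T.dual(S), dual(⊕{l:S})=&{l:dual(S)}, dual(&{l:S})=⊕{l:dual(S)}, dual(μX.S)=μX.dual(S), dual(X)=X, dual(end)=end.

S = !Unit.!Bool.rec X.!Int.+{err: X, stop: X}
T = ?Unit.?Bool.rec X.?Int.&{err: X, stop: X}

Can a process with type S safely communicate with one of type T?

!Unit ‖ ?Unit  match
  !Bool ‖ ?Bool  match
    rec X ‖ rec X  match (rec unchanged)
      !Int ‖ ?Int  match
        +{err,stop} ‖ &{err,stop}  match labels match
          case err:
            X ‖ X  match
          case stop:
            X ‖ X  match

YES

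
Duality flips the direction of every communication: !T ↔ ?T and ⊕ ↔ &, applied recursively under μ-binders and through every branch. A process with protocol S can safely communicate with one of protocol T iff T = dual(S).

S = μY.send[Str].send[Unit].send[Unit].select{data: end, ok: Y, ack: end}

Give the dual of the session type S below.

μY.recv[Str].recv[Unit].recv[Unit].offer{data: end, ok: Y, ack: end}

μY → μY  (μ self-dual)
  send[Str] → recv[Str]
    send[Unit] → recv[Unit]
      send[Unit] → recv[Unit]
        select{data,ok,ack} → offer{data,ok,ack}  (⊕→&)
          [data]
            dual(end) = end
          [ok]
            dual(Y) = Y
          [ack]
            dual(end) = end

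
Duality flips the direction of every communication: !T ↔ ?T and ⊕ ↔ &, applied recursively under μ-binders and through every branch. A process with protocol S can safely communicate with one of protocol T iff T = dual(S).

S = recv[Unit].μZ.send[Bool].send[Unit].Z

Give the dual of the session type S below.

send[Unit].μZ.recv[Bool].recv[Unit].Z

recv[Unit] = send[Unit]
  μZ = μZ  (μ self-dual)
    send[Bool] = recv[Bool]
      send[Unit] = recv[Unit]
        dual(Z) = Z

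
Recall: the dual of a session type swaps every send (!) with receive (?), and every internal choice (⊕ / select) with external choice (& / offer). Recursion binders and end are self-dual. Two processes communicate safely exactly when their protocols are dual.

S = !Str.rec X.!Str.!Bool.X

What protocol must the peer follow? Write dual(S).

?Str.rec X.?Str.?Bool.X

!Str → ?Str
  rec X → rec X  (μ self-dual)
    !Str → ?Str
      !Bool → ?Bool
        X self-dual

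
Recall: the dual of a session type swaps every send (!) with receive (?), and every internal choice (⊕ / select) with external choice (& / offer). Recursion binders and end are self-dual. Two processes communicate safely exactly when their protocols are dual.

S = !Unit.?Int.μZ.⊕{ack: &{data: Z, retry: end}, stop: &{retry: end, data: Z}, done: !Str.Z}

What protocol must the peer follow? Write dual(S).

!Unit ↦ ?Unit
  ?Int ↦ !Int
    μZ ↦ μZ  (binder kept)
      ⊕{ack,stop,done} ↦ &{ack,stop,done}  (internal→external)
        • ack:
          &{data,retry} ↦ ⊕{data,retry}  (offer→select)
            • data:
              Z ↦ Z
            • retry:
              end ↦ end
        • stop:
          &{retry,data} ↦ ⊕{retry,data}  (offer→select)
            • retry:
              end ↦ end
            • data:
              Z ↦ Z
        • done:
          !Str ↦ ?Str
            Z ↦ Z

?Unit.!Int.μZ.&{ack: ⊕{data: Z, retry: end}, stop: ⊕{retry: end, data: Z}, done: ?Str.Z}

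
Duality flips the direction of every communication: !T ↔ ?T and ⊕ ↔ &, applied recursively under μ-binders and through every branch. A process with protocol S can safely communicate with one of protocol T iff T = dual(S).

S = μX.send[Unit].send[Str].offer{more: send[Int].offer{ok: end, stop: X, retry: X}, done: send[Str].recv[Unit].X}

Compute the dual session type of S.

μX.recv[Unit].recv[Str].select{more: recv[Int].select{ok: end, stop: X, retry: X}, done: recv[Str].send[Unit].X}

μX → μX  (binder kept)
  send[Unit] → recv[Unit]
    send[Str] → recv[Str]
      offer{more,done} → select{more,done}  (offer→select)
        case more:
          send[Int] → recv[Int]
            offer{ok,stop,retry} → select{ok,stop,retry}  (offer→select)
              case ok:
                end self-dual
              case stop:
                X self-dual
              case retry:
                X self-dual
        case done:
          send[Str] → recv[Str]
            recv[Unit] → send[Unit]
              X self-dual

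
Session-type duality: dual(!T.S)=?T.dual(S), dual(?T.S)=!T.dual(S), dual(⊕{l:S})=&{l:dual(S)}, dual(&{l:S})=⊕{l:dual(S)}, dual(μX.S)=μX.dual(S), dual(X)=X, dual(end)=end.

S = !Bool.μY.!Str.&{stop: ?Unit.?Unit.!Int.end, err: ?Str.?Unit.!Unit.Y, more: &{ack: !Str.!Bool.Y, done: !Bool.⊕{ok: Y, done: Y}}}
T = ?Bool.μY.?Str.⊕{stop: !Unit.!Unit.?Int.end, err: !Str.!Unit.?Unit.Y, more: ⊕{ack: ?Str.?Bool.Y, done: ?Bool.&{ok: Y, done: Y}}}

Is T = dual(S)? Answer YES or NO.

!Bool | ?Bool  match
  μY | μY  match (binder kept)
    !Str | ?Str  match
      &{stop,err,more} | ⊕{stop,err,more}  match label sets agree
        [stop]
          ?Unit | !Unit  match
            ?Unit | !Unit  match
              !Int | ?Int  match
                end | end  match
        [err]
          ?Str | !Str  match
            ?Unit | !Unit  match
              !Unit | ?Unit  match
                Y | Y  match
        [more]
          &{ack,done} | ⊕{ack,done}  match label sets agree
            [ack]
              !Str | ?Str  match
                !Bool | ?Bool  match
                  Y | Y  match
            [done]
              !Bool | ?Bool  match
                ⊕{ok,done} | &{ok,done}  match label sets agree
                  [ok]
                    Y | Y  match
                  [done]
                    Y | Y  match

YES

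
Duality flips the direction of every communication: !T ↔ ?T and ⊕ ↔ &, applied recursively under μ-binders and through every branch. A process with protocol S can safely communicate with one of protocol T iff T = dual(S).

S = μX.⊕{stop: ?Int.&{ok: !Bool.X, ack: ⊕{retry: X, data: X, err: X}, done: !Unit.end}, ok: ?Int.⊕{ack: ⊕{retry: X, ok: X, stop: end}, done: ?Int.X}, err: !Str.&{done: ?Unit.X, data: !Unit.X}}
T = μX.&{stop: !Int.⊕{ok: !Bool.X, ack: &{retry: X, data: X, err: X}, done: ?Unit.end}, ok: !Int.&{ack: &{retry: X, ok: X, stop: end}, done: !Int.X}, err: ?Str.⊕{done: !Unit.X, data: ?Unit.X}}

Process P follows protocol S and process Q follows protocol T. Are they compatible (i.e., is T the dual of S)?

NO

μX vs μX  ok (rec unchanged)
  ⊕{stop,ok,err} vs &{stop,ok,err}  ok labels match
    case stop:
      ?Int vs !Int  ok
        &{ok,ack,done} vs ⊕{ok,ack,done}  ok labels match
          case ok:
            !Bool vs !Bool  ✗ same direction on both sides — not dual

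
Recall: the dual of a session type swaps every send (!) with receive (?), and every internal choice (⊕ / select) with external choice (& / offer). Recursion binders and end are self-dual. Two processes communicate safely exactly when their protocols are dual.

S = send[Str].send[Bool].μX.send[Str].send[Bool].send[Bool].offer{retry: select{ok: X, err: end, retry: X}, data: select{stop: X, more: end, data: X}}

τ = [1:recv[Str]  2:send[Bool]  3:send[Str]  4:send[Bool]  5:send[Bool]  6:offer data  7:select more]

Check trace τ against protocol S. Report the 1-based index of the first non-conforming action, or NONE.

[1] got recv[Str], protocol expects send[Str]  ✗

1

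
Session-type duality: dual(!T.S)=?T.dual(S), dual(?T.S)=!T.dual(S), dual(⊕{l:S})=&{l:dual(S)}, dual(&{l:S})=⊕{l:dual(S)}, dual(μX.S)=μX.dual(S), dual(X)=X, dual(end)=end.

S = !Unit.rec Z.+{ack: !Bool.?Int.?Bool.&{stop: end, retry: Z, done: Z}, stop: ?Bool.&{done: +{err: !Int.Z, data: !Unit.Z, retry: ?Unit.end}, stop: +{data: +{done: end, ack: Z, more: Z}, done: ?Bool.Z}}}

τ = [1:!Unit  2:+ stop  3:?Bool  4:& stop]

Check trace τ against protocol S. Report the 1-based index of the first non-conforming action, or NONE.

NONE

step 1: !Unit  ✓  residual = rec Z.…
step 2: + stop  ✓  residual = ?Bool.&{done: +{err: !Int.rec Z.…, data: !Unit.rec Z.…, retry: ?Unit.end}, stop: +{data: +{done: end, ack: rec Z.…, more: rec Z.…}, done: ?Bool.rec Z.…}}
step 3: ?Bool  ✓  residual = &{done: +{err: !Int.rec Z.…, data: !Unit.rec Z.…, retry: ?Unit.end}, stop: +{data: +{done: end, ack: rec Z.…, more: rec Z.…}, done: ?Bool.rec Z.…}}
step 4: & stop  ✓  residual = +{data: +{done: end, ack: rec Z.…, more: rec Z.…}, done: ?Bool.rec Z.…}
trace exhausted — no violation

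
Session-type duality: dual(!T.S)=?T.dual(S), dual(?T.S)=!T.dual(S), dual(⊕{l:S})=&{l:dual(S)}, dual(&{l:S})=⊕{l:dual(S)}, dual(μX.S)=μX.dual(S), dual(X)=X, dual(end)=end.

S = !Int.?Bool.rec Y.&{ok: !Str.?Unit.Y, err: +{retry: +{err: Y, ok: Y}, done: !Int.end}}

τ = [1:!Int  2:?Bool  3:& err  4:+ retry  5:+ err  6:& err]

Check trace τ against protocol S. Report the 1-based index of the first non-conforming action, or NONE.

NONE

[1] !Int  ok  now at ?Bool.rec Y.…
[2] ?Bool  ok  now at rec Y.…
[3] & err  ok  now at +{retry: +{err: rec Y.…, ok: rec Y.…}, done: !Int.end}
[4] + retry  ok  now at +{err: rec Y.…, ok: rec Y.…}
[5] + err  ok  now at rec Y.…
[6] & err  ok  now at +{retry: +{err: rec Y.…, ok: rec Y.…}, done: !Int.end}
all 6 steps conform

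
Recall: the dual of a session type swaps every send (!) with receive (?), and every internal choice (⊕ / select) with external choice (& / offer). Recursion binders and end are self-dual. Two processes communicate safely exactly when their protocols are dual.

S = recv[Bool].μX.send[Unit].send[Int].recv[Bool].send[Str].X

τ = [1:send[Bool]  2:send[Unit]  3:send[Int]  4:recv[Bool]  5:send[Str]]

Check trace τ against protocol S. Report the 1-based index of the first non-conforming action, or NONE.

step 1: got send[Bool], protocol expects recv[Bool]  ✗

1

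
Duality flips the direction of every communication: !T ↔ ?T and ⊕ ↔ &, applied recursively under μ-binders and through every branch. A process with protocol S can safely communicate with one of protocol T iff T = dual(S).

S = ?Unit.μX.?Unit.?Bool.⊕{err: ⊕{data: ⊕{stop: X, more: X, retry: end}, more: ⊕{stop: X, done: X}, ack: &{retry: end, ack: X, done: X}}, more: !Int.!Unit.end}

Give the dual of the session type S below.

!Unit.μX.!Unit.!Bool.&{err: &{data: &{stop: X, more: X, retry: end}, more: &{stop: X, done: X}, ack: ⊕{retry: end, ack: X, done: X}}, more: ?Int.?Unit.end}

?Unit → !Unit
  μX → μX  (binder kept)
    ?Unit → !Unit
      ?Bool → !Bool
        ⊕{err,more} → &{err,more}  (internal→external)
          • err:
            ⊕{data,more,ack} → &{data,more,ack}  (internal→external)
              • data:
                ⊕{stop,more,retry} → &{stop,more,retry}  (internal→external)
                  • stop:
                    X self-dual
                  • more:
                    X self-dual
                  • retry:
                    end self-dual
              • more:
                ⊕{stop,done} → &{stop,done}  (internal→external)
                  • stop:
                    X self-dual
                  • done:
                    X self-dual
              • ack:
                &{retry,ack,done} → ⊕{retry,ack,done}  (&→⊕)
                  • retry:
                    end self-dual
                  • ack:
                    X self-dual
                  • done:
                    X self-dual
          • more:
            !Int → ?Int
              !Unit → ?Unit
                end self-dual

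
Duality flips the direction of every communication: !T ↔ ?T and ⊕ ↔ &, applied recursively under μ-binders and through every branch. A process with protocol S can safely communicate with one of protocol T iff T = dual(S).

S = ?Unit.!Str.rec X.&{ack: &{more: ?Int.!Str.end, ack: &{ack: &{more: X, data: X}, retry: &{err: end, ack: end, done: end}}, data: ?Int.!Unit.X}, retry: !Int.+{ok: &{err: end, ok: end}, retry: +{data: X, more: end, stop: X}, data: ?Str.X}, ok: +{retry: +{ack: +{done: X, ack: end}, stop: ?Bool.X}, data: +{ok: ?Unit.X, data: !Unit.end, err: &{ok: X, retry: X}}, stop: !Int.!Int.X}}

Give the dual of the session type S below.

!Unit.?Str.rec X.+{ack: +{more: !Int.?Str.end, ack: +{ack: +{more: X, data: X}, retry: +{err: end, ack: end, done: end}}, data: !Int.?Unit.X}, retry: ?Int.&{ok: +{err: end, ok: end}, retry: &{data: X, more: end, stop: X}, data: !Str.X}, ok: &{retry: &{ack: &{done: X, ack: end}, stop: !Bool.X}, data: &{ok: !Unit.X, data: ?Unit.end, err: +{ok: X, retry: X}}, stop: ?Int.?Int.X}}

?Unit = !Unit
  !Str = ?Str
    rec X = rec X  (μ self-dual)
      &{ack,retry,ok} = +{ack,retry,ok}  (external→internal)
        [ack]
          &{more,ack,data} = +{more,ack,data}  (external→internal)
            [more]
              ?Int = !Int
                !Str = ?Str
                  end self-dual
            [ack]
              &{ack,retry} = +{ack,retry}  (external→internal)
                [ack]
                  &{more,data} = +{more,data}  (external→internal)
                    [more]
                      X self-dual
                    [data]
                      X self-dual
                [retry]
                  &{err,ack,done} = +{err,ack,done}  (external→internal)
                    [err]
                      end self-dual
                    [ack]
                      end self-dual
                    [done]
                      end self-dual
            [data]
              ?Int = !Int
                !Unit = ?Unit
                  X self-dual
        [retry]
          !Int = ?Int
            +{ok,retry,data} = &{ok,retry,data}  (internal→external)
              [ok]
                &{err,ok} = +{err,ok}  (external→internal)
                  [err]
                    end self-dual
                  [ok]
                    end self-dual
              [retry]
                +{data,more,stop} = &{data,more,stop}  (internal→external)
                  [data]
                    X self-dual
                  [more]
                    end self-dual
                  [stop]
                    X self-dual
              [data]
                ?Str = !Str
                  X self-dual
        [ok]
          +{retry,data,stop} = &{retry,data,stop}  (internal→external)
            [retry]
              +{ack,stop} = &{ack,stop}  (internal→external)
                [ack]
                  +{done,ack} = &{done,ack}  (internal→external)
                    [done]
                      X self-dual
                    [ack]
                      end self-dual
                [stop]
                  ?Bool = !Bool
                    X self-dual
            [data]
              +{ok,data,err} = &{ok,data,err}  (internal→external)
                [ok]
                  ?Unit = !Unit
                    X self-dual
                [data]
                  !Unit = ?Unit
                    end self-dual
                [err]
                  &{ok,retry} = +{ok,retry}  (external→internal)
                    [ok]
                      X self-dual
                    [retry]
                      X self-dual
            [stop]
              !Int = ?Int
                !Int = ?Int
                  X self-dual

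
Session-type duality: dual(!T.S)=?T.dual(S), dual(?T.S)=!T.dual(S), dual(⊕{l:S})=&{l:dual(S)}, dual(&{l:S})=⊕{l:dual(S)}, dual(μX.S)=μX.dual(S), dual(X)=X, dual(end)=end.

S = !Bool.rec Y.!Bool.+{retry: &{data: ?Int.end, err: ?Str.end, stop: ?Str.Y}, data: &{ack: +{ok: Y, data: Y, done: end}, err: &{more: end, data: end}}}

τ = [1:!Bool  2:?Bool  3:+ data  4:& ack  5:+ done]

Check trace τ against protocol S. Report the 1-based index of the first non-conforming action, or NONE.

step 1: !Bool  ok  cont: rec Y.…
step 2: got ?Bool, protocol expects !Bool  ✗

2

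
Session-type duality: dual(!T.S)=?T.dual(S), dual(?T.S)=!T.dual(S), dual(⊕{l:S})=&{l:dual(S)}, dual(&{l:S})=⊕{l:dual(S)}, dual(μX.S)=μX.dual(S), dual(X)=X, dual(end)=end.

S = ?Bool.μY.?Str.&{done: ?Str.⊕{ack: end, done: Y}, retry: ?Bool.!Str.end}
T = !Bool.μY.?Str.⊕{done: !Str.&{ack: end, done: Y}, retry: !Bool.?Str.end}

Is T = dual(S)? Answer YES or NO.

NO

?Bool vs !Bool  ✓
  μY vs μY  ✓ (rec unchanged)
    ?Str vs ?Str  ✗ same direction on both sides — not dual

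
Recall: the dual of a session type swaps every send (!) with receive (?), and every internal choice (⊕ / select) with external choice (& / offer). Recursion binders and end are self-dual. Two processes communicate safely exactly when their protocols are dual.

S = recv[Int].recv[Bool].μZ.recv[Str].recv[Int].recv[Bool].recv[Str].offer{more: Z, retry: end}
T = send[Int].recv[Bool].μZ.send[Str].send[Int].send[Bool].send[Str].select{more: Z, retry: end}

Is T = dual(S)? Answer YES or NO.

NO

recv[Int] | send[Int]  ✓
  recv[Bool] | recv[Bool]  ✗ same direction on both sides — not dual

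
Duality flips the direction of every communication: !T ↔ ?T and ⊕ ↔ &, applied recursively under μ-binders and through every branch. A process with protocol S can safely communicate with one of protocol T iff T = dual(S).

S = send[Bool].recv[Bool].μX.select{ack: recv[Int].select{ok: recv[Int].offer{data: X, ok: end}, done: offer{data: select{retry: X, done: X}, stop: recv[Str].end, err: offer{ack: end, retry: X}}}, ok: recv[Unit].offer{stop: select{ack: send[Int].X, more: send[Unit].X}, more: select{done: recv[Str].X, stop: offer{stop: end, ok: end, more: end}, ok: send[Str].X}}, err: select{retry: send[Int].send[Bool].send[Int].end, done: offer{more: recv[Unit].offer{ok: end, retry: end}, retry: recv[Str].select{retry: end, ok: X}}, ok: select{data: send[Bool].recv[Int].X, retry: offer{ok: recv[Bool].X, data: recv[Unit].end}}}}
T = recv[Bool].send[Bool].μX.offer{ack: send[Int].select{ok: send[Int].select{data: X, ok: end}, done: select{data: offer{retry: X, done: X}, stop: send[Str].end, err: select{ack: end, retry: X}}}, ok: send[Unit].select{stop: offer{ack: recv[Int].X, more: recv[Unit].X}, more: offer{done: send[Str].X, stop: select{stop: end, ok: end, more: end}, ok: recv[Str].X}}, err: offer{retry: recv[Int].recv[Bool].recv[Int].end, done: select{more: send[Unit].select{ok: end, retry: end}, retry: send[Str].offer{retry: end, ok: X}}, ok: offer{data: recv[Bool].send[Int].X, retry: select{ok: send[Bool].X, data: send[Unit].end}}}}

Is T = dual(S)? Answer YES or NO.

send[Bool] ‖ recv[Bool]  ok
  recv[Bool] ‖ send[Bool]  ok
    μX ‖ μX  ok (binder kept)
      select{ack,ok,err} ‖ offer{ack,ok,err}  ok label sets agree
        • ack:
          recv[Int] ‖ send[Int]  ok
            select{ok,done} ‖ select{ok,done}  ✗ choice polarity not flipped — not dual

NO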